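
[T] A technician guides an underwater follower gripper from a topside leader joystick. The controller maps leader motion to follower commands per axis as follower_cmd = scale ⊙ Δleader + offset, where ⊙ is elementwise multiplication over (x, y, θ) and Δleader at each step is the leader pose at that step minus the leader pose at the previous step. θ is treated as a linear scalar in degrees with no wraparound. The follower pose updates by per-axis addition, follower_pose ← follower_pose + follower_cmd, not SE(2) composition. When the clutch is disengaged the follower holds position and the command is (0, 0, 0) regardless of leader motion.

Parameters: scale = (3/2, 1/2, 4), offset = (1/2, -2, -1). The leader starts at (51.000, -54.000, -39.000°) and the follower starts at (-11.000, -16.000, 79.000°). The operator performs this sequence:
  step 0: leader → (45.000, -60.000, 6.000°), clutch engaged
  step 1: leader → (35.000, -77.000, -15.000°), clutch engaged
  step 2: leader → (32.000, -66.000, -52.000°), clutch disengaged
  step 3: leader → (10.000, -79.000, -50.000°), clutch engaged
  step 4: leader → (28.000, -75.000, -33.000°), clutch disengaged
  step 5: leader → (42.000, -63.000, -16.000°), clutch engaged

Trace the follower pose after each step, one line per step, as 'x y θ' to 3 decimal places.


step 0: Δleader=(-6.000, -6.000, 45.000°), engaged; cmd=(-8.500, -5.000, 179.000°) → follower=(-19.500, -21.000, 258.000°)
step 1: Δleader=(-10.000, -17.000, -21.000°), engaged; cmd=(-14.500, -10.500, -85.000°) → follower=(-34.000, -31.500, 173.000°)
step 2: Δleader=(-3.000, 11.000, -37.000°), disengaged; cmd=(0,0,0) → follower holds at (-34.000, -31.500, 173.000°)
step 3: Δleader=(-22.000, -13.000, 2.000°), engaged; cmd=(-32.500, -8.500, 7.000°) → follower=(-66.500, -40.000, 180.000°)
step 4: Δleader=(18.000, 4.000, 17.000°), disengaged; cmd=(0,0,0) → follower holds at (-66.500, -40.000, 180.000°)
step 5: Δleader=(14.000, 12.000, 17.000°), engaged; cmd=(21.500, 4.000, 67.000°) → follower=(-45.000, -36.000, 247.000°)

-19.500 -21.000 258.000
-34.000 -31.500 173.000
-34.000 -31.500 173.000
-66.500 -40.000 180.000
-66.500 -40.000 180.000
-45.000 -36.000 247.000


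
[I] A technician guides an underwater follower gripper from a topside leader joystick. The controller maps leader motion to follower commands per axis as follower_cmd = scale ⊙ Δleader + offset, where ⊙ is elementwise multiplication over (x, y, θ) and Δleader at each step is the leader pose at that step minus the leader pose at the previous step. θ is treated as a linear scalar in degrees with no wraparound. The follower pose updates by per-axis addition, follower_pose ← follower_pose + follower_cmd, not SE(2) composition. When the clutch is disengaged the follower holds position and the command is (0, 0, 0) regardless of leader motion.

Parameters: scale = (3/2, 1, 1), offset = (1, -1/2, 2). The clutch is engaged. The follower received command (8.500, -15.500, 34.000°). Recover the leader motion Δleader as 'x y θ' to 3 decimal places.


axis x: (8.500 − 1) / (3/2) = 5.000
axis y: (-15.500 − -1/2) / (1) = -15.000
axis θ: (34.000 − 2) / (1) = 32.000

5.000 -15.000 32.000


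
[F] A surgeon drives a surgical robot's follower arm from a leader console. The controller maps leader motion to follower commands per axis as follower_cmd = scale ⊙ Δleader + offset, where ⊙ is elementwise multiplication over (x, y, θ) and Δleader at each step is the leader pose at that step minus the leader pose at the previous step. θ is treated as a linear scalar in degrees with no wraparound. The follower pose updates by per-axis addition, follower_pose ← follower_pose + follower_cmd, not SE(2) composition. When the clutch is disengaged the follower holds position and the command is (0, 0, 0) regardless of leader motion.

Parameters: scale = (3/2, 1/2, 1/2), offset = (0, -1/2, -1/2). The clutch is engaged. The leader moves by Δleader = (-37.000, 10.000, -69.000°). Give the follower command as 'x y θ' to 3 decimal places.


-55.500 4.500 -35.000

axis x: 3/2·-37.000 + 0 = -55.500
axis y: 1/2·10.000 + -1/2 = 4.500
axis θ: 1/2·-69.000 + -1/2 = -35.000


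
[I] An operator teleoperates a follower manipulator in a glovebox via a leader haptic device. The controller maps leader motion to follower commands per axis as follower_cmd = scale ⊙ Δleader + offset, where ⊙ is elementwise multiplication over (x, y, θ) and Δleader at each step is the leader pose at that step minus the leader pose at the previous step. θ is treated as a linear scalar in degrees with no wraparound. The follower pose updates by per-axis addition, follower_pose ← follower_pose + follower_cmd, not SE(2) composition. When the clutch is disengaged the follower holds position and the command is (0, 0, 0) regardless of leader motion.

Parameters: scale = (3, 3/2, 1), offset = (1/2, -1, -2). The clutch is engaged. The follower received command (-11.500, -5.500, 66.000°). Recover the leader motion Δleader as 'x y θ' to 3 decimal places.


-4.000 -3.000 68.000

axis x: (-11.500 − 1/2) / (3) = -4.000
axis y: (-5.500 − -1) / (3/2) = -3.000
axis θ: (66.000 − -2) / (1) = 68.000


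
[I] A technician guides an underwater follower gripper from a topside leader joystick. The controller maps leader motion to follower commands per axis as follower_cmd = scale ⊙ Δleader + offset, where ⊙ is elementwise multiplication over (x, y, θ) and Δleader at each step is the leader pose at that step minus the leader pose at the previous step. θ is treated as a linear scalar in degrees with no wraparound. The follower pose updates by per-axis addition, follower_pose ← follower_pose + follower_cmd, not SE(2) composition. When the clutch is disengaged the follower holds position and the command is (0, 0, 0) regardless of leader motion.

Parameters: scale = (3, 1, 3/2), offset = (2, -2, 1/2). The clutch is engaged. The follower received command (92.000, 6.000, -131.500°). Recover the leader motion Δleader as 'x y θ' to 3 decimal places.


30.000 8.000 -88.000

axis x: (92.000 − 2) / (3) = 30.000
axis y: (6.000 − -2) / (1) = 8.000
axis θ: (-131.500 − 1/2) / (3/2) = -88.000


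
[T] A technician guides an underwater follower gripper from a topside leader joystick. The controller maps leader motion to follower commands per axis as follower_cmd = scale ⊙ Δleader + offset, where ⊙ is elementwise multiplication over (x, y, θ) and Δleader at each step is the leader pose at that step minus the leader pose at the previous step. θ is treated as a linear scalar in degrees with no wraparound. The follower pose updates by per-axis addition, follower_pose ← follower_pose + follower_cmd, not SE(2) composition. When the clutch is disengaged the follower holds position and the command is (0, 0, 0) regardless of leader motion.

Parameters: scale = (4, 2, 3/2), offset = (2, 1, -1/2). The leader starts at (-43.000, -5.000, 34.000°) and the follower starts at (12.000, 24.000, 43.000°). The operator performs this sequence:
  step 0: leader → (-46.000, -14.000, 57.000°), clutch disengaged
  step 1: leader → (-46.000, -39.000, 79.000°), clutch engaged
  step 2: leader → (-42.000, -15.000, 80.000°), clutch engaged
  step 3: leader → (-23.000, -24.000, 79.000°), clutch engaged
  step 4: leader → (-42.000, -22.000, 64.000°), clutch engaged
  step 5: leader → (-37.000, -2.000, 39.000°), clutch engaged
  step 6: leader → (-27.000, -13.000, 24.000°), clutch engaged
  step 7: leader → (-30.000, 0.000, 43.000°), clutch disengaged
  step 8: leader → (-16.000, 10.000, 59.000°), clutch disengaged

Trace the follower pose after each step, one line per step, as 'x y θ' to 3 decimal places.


12.000 24.000 43.000
14.000 -25.000 75.500
32.000 24.000 76.500
110.000 7.000 74.500
36.000 12.000 51.500
58.000 53.000 13.500
100.000 32.000 -9.500
100.000 32.000 -9.500
100.000 32.000 -9.500

step 0: Δleader=(-3.000, -9.000, 23.000°), disengaged; cmd=(0,0,0) → follower holds at (12.000, 24.000, 43.000°)
step 1: Δleader=(0.000, -25.000, 22.000°), engaged; cmd=(2.000, -49.000, 32.500°) → follower=(14.000, -25.000, 75.500°)
step 2: Δleader=(4.000, 24.000, 1.000°), engaged; cmd=(18.000, 49.000, 1.000°) → follower=(32.000, 24.000, 76.500°)
step 3: Δleader=(19.000, -9.000, -1.000°), engaged; cmd=(78.000, -17.000, -2.000°) → follower=(110.000, 7.000, 74.500°)
step 4: Δleader=(-19.000, 2.000, -15.000°), engaged; cmd=(-74.000, 5.000, -23.000°) → follower=(36.000, 12.000, 51.500°)
step 5: Δleader=(5.000, 20.000, -25.000°), engaged; cmd=(22.000, 41.000, -38.000°) → follower=(58.000, 53.000, 13.500°)
step 6: Δleader=(10.000, -11.000, -15.000°), engaged; cmd=(42.000, -21.000, -23.000°) → follower=(100.000, 32.000, -9.500°)
step 7: Δleader=(-3.000, 13.000, 19.000°), disengaged; cmd=(0,0,0) → follower holds at (100.000, 32.000, -9.500°)
step 8: Δleader=(14.000, 10.000, 16.000°), disengaged; cmd=(0,0,0) → follower holds at (100.000, 32.000, -9.500°)


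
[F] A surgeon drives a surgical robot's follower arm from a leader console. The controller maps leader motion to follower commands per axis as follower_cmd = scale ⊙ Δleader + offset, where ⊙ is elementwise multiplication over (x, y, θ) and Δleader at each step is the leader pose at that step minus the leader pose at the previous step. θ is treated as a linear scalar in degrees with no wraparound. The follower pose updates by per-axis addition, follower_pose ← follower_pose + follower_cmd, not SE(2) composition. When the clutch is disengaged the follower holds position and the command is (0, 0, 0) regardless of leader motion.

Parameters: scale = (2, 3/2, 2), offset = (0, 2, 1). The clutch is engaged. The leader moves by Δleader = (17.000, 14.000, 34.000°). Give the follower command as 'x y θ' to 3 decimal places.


34.000 23.000 69.000

axis x: 2·17.000 + 0 = 34.000
axis y: 3/2·14.000 + 2 = 23.000
axis θ: 2·34.000 + 1 = 69.000


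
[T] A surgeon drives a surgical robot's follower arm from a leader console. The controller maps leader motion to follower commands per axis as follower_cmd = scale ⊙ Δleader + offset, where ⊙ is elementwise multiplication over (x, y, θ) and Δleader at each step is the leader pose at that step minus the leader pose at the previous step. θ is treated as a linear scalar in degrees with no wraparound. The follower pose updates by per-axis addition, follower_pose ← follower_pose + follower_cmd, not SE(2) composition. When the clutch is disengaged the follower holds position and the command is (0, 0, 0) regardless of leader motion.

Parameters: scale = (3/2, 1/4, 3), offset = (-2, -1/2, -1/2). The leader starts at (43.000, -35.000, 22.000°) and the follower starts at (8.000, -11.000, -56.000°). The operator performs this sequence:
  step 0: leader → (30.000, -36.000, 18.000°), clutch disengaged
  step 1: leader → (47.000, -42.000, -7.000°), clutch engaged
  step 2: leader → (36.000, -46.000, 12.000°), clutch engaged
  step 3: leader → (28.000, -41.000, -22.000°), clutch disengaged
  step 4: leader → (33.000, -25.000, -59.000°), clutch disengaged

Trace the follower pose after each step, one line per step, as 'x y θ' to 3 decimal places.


8.000 -11.000 -56.000
31.500 -13.000 -131.500
13.000 -14.500 -75.000
13.000 -14.500 -75.000
13.000 -14.500 -75.000

step 0: Δleader=(-13.000, -1.000, -4.000°), disengaged; cmd=(0,0,0) → follower holds at (8.000, -11.000, -56.000°)
step 1: Δleader=(17.000, -6.000, -25.000°), engaged; cmd=(23.500, -2.000, -75.500°) → follower=(31.500, -13.000, -131.500°)
step 2: Δleader=(-11.000, -4.000, 19.000°), engaged; cmd=(-18.500, -1.500, 56.500°) → follower=(13.000, -14.500, -75.000°)
step 3: Δleader=(-8.000, 5.000, -34.000°), disengaged; cmd=(0,0,0) → follower holds at (13.000, -14.500, -75.000°)
step 4: Δleader=(5.000, 16.000, -37.000°), disengaged; cmd=(0,0,0) → follower holds at (13.000, -14.500, -75.000°)


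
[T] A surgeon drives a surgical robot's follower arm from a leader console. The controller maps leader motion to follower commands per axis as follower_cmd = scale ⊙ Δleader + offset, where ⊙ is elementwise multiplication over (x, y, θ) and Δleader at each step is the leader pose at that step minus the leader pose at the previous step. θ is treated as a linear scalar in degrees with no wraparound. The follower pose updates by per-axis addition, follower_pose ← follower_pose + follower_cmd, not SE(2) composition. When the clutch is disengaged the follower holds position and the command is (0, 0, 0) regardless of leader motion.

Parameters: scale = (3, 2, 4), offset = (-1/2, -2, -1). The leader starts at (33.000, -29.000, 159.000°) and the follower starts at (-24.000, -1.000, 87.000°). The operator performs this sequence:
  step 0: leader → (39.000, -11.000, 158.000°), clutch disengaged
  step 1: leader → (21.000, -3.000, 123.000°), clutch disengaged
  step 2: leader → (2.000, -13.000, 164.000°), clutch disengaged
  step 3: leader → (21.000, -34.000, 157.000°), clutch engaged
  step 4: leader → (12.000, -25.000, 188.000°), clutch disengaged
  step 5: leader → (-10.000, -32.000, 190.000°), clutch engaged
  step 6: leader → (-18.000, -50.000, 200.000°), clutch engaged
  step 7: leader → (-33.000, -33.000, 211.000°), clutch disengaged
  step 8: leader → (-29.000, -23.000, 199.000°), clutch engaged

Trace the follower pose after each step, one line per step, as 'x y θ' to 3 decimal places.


step 0: Δleader=(6.000, 18.000, -1.000°), disengaged; cmd=(0,0,0) → follower holds at (-24.000, -1.000, 87.000°)
step 1: Δleader=(-18.000, 8.000, -35.000°), disengaged; cmd=(0,0,0) → follower holds at (-24.000, -1.000, 87.000°)
step 2: Δleader=(-19.000, -10.000, 41.000°), disengaged; cmd=(0,0,0) → follower holds at (-24.000, -1.000, 87.000°)
step 3: Δleader=(19.000, -21.000, -7.000°), engaged; cmd=(56.500, -44.000, -29.000°) → follower=(32.500, -45.000, 58.000°)
step 4: Δleader=(-9.000, 9.000, 31.000°), disengaged; cmd=(0,0,0) → follower holds at (32.500, -45.000, 58.000°)
step 5: Δleader=(-22.000, -7.000, 2.000°), engaged; cmd=(-66.500, -16.000, 7.000°) → follower=(-34.000, -61.000, 65.000°)
step 6: Δleader=(-8.000, -18.000, 10.000°), engaged; cmd=(-24.500, -38.000, 39.000°) → follower=(-58.500, -99.000, 104.000°)
step 7: Δleader=(-15.000, 17.000, 11.000°), disengaged; cmd=(0,0,0) → follower holds at (-58.500, -99.000, 104.000°)
step 8: Δleader=(4.000, 10.000, -12.000°), engaged; cmd=(11.500, 18.000, -49.000°) → follower=(-47.000, -81.000, 55.000°)

-24.000 -1.000 87.000
-24.000 -1.000 87.000
-24.000 -1.000 87.000
32.500 -45.000 58.000
32.500 -45.000 58.000
-34.000 -61.000 65.000
-58.500 -99.000 104.000
-58.500 -99.000 104.000
-47.000 -81.000 55.000


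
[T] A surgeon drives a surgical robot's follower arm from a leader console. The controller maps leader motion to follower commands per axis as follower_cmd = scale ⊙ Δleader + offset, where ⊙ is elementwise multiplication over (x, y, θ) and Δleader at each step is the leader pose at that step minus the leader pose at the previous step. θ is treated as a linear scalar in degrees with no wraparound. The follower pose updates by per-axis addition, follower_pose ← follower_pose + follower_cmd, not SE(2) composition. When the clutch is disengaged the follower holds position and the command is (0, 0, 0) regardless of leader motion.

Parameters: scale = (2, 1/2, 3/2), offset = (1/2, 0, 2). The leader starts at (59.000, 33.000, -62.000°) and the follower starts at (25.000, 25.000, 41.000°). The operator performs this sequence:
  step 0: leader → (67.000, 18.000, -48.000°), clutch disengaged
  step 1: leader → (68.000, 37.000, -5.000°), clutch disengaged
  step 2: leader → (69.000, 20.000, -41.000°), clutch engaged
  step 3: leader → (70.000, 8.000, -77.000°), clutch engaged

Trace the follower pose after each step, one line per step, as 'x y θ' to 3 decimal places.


step 0: Δleader=(8.000, -15.000, 14.000°), disengaged; cmd=(0,0,0) → follower holds at (25.000, 25.000, 41.000°)
step 1: Δleader=(1.000, 19.000, 43.000°), disengaged; cmd=(0,0,0) → follower holds at (25.000, 25.000, 41.000°)
step 2: Δleader=(1.000, -17.000, -36.000°), engaged; cmd=(2.500, -8.500, -52.000°) → follower=(27.500, 16.500, -11.000°)
step 3: Δleader=(1.000, -12.000, -36.000°), engaged; cmd=(2.500, -6.000, -52.000°) → follower=(30.000, 10.500, -63.000°)

25.000 25.000 41.000
25.000 25.000 41.000
27.500 16.500 -11.000
30.000 10.500 -63.000


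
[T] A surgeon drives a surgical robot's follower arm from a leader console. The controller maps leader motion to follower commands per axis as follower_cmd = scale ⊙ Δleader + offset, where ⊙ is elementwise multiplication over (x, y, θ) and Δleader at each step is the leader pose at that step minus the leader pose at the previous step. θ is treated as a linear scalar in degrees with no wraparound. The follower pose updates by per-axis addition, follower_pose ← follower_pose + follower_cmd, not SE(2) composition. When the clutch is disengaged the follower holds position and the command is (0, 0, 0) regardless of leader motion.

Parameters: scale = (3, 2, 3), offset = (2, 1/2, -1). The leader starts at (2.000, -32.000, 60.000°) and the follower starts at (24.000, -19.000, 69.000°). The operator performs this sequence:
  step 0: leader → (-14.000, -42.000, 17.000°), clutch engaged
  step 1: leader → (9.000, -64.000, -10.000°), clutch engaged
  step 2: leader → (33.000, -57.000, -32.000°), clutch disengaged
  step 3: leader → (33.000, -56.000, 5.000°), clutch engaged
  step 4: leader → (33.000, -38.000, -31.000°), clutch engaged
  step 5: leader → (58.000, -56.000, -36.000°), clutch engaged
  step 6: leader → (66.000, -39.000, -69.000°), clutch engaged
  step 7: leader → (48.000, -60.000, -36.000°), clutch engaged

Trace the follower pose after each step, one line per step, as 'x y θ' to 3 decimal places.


step 0: Δleader=(-16.000, -10.000, -43.000°), engaged; cmd=(-46.000, -19.500, -130.000°) → follower=(-22.000, -38.500, -61.000°)
step 1: Δleader=(23.000, -22.000, -27.000°), engaged; cmd=(71.000, -43.500, -82.000°) → follower=(49.000, -82.000, -143.000°)
step 2: Δleader=(24.000, 7.000, -22.000°), disengaged; cmd=(0,0,0) → follower holds at (49.000, -82.000, -143.000°)
step 3: Δleader=(0.000, 1.000, 37.000°), engaged; cmd=(2.000, 2.500, 110.000°) → follower=(51.000, -79.500, -33.000°)
step 4: Δleader=(0.000, 18.000, -36.000°), engaged; cmd=(2.000, 36.500, -109.000°) → follower=(53.000, -43.000, -142.000°)
step 5: Δleader=(25.000, -18.000, -5.000°), engaged; cmd=(77.000, -35.500, -16.000°) → follower=(130.000, -78.500, -158.000°)
step 6: Δleader=(8.000, 17.000, -33.000°), engaged; cmd=(26.000, 34.500, -100.000°) → follower=(156.000, -44.000, -258.000°)
step 7: Δleader=(-18.000, -21.000, 33.000°), engaged; cmd=(-52.000, -41.500, 98.000°) → follower=(104.000, -85.500, -160.000°)

-22.000 -38.500 -61.000
49.000 -82.000 -143.000
49.000 -82.000 -143.000
51.000 -79.500 -33.000
53.000 -43.000 -142.000
130.000 -78.500 -158.000
156.000 -44.000 -258.000
104.000 -85.500 -160.000


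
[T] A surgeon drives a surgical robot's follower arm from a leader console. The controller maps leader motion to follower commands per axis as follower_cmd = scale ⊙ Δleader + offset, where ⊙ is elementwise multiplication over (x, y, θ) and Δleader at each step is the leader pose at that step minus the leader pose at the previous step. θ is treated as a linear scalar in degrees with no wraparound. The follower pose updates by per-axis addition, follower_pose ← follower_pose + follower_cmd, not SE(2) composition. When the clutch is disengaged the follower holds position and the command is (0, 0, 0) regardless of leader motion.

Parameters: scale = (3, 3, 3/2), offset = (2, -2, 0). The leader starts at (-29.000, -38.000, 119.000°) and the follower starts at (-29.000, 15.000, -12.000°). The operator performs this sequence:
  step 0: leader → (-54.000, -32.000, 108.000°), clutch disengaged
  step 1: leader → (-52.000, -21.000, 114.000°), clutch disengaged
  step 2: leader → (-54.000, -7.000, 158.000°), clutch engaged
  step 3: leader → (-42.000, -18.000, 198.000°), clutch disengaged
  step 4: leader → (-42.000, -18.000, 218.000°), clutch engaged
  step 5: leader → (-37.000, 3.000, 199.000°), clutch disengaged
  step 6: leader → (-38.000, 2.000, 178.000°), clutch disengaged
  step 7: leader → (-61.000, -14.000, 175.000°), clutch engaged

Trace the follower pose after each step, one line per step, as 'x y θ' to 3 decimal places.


-29.000 15.000 -12.000
-29.000 15.000 -12.000
-33.000 55.000 54.000
-33.000 55.000 54.000
-31.000 53.000 84.000
-31.000 53.000 84.000
-31.000 53.000 84.000
-98.000 3.000 79.500

step 0: Δleader=(-25.000, 6.000, -11.000°), disengaged; cmd=(0,0,0) → follower holds at (-29.000, 15.000, -12.000°)
step 1: Δleader=(2.000, 11.000, 6.000°), disengaged; cmd=(0,0,0) → follower holds at (-29.000, 15.000, -12.000°)
step 2: Δleader=(-2.000, 14.000, 44.000°), engaged; cmd=(-4.000, 40.000, 66.000°) → follower=(-33.000, 55.000, 54.000°)
step 3: Δleader=(12.000, -11.000, 40.000°), disengaged; cmd=(0,0,0) → follower holds at (-33.000, 55.000, 54.000°)
step 4: Δleader=(0.000, 0.000, 20.000°), engaged; cmd=(2.000, -2.000, 30.000°) → follower=(-31.000, 53.000, 84.000°)
step 5: Δleader=(5.000, 21.000, -19.000°), disengaged; cmd=(0,0,0) → follower holds at (-31.000, 53.000, 84.000°)
step 6: Δleader=(-1.000, -1.000, -21.000°), disengaged; cmd=(0,0,0) → follower holds at (-31.000, 53.000, 84.000°)
step 7: Δleader=(-23.000, -16.000, -3.000°), engaged; cmd=(-67.000, -50.000, -4.500°) → follower=(-98.000, 3.000, 79.500°)


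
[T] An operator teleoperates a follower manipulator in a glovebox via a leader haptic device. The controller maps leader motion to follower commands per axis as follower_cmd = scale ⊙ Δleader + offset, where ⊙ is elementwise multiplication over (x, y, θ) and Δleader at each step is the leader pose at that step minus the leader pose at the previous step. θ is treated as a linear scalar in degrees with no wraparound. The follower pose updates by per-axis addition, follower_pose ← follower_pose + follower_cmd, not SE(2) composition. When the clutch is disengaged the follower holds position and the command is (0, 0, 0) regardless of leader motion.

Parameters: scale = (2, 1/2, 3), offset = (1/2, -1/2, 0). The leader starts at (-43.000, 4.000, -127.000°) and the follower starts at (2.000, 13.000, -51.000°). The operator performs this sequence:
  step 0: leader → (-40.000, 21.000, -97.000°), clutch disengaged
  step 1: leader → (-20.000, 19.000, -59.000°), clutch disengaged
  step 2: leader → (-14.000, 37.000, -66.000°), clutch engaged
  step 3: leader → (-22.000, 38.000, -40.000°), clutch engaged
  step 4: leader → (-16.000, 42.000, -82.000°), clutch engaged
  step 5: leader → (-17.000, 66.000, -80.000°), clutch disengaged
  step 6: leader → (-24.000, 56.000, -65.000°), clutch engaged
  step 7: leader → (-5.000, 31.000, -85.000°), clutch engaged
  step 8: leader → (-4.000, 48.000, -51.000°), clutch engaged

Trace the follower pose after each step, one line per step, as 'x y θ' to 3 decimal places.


step 0: Δleader=(3.000, 17.000, 30.000°), disengaged; cmd=(0,0,0) → follower holds at (2.000, 13.000, -51.000°)
step 1: Δleader=(20.000, -2.000, 38.000°), disengaged; cmd=(0,0,0) → follower holds at (2.000, 13.000, -51.000°)
step 2: Δleader=(6.000, 18.000, -7.000°), engaged; cmd=(12.500, 8.500, -21.000°) → follower=(14.500, 21.500, -72.000°)
step 3: Δleader=(-8.000, 1.000, 26.000°), engaged; cmd=(-15.500, 0.000, 78.000°) → follower=(-1.000, 21.500, 6.000°)
step 4: Δleader=(6.000, 4.000, -42.000°), engaged; cmd=(12.500, 1.500, -126.000°) → follower=(11.500, 23.000, -120.000°)
step 5: Δleader=(-1.000, 24.000, 2.000°), disengaged; cmd=(0,0,0) → follower holds at (11.500, 23.000, -120.000°)
step 6: Δleader=(-7.000, -10.000, 15.000°), engaged; cmd=(-13.500, -5.500, 45.000°) → follower=(-2.000, 17.500, -75.000°)
step 7: Δleader=(19.000, -25.000, -20.000°), engaged; cmd=(38.500, -13.000, -60.000°) → follower=(36.500, 4.500, -135.000°)
step 8: Δleader=(1.000, 17.000, 34.000°), engaged; cmd=(2.500, 8.000, 102.000°) → follower=(39.000, 12.500, -33.000°)

2.000 13.000 -51.000
2.000 13.000 -51.000
14.500 21.500 -72.000
-1.000 21.500 6.000
11.500 23.000 -120.000
11.500 23.000 -120.000
-2.000 17.500 -75.000
36.500 4.500 -135.000
39.000 12.500 -33.000


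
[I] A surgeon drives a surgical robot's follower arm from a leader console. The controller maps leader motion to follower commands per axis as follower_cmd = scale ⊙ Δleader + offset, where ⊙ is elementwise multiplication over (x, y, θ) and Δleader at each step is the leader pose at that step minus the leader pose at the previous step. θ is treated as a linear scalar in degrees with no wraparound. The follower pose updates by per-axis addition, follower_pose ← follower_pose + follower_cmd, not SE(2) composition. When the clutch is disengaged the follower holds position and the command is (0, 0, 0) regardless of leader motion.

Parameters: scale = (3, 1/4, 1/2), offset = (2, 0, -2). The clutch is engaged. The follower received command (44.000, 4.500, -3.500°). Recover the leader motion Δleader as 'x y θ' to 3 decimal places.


axis x: (44.000 − 2) / (3) = 14.000
axis y: (4.500 − 0) / (1/4) = 18.000
axis θ: (-3.500 − -2) / (1/2) = -3.000

14.000 18.000 -3.000


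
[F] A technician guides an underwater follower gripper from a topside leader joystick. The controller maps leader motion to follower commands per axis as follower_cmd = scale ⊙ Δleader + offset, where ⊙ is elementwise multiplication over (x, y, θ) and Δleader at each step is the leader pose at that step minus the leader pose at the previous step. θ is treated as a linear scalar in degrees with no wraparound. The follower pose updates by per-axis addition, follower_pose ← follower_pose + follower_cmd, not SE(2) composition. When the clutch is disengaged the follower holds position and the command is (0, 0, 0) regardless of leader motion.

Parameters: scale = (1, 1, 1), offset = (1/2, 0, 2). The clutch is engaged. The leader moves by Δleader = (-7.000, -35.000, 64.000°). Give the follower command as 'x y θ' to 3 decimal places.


-6.500 -35.000 66.000

axis x: 1·-7.000 + 1/2 = -6.500
axis y: 1·-35.000 + 0 = -35.000
axis θ: 1·64.000 + 2 = 66.000


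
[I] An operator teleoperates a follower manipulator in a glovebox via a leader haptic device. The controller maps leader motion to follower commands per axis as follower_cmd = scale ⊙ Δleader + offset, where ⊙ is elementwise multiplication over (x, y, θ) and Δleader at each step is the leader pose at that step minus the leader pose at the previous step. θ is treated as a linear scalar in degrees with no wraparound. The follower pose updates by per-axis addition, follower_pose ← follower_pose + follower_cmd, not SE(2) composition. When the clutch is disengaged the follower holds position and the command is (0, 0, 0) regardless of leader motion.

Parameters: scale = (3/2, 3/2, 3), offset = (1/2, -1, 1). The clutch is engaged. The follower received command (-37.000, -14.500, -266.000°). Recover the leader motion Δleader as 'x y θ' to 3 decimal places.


axis x: (-37.000 − 1/2) / (3/2) = -25.000
axis y: (-14.500 − -1) / (3/2) = -9.000
axis θ: (-266.000 − 1) / (3) = -89.000

-25.000 -9.000 -89.000


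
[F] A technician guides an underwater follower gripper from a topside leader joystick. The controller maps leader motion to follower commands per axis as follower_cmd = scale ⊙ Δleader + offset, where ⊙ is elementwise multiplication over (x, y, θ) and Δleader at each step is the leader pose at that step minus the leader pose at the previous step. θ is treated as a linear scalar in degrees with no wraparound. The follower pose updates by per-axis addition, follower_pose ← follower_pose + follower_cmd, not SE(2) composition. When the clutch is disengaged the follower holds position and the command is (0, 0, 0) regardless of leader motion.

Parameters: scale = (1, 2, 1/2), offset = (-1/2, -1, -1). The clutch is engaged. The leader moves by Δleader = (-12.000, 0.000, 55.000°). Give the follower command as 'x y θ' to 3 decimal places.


axis x: 1·-12.000 + -1/2 = -12.500
axis y: 2·0.000 + -1 = -1.000
axis θ: 1/2·55.000 + -1 = 26.500

-12.500 -1.000 26.500


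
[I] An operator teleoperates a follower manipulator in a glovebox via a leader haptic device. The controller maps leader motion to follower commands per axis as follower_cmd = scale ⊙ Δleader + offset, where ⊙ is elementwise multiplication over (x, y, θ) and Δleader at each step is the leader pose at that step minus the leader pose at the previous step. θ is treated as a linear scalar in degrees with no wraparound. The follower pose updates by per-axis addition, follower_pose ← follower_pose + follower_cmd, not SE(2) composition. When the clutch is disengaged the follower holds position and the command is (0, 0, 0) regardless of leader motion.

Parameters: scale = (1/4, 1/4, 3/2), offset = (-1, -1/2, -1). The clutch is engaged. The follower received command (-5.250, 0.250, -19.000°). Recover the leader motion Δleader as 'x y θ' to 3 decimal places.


axis x: (-5.250 − -1) / (1/4) = -17.000
axis y: (0.250 − -1/2) / (1/4) = 3.000
axis θ: (-19.000 − -1) / (3/2) = -12.000

-17.000 3.000 -12.000


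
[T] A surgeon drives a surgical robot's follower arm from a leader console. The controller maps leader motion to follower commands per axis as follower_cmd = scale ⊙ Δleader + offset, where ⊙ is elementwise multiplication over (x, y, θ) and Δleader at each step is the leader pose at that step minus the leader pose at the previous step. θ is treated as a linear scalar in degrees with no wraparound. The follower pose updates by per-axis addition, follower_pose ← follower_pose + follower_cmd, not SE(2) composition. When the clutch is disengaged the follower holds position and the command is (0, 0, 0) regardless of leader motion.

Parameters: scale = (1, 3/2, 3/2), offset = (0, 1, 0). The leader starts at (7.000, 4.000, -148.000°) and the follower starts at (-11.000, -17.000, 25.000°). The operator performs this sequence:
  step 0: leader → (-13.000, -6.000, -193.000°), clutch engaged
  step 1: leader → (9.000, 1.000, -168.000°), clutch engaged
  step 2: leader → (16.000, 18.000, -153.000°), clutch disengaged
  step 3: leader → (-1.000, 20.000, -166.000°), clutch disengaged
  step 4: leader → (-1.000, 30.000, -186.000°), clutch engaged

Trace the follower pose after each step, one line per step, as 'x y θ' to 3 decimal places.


step 0: Δleader=(-20.000, -10.000, -45.000°), engaged; cmd=(-20.000, -14.000, -67.500°) → follower=(-31.000, -31.000, -42.500°)
step 1: Δleader=(22.000, 7.000, 25.000°), engaged; cmd=(22.000, 11.500, 37.500°) → follower=(-9.000, -19.500, -5.000°)
step 2: Δleader=(7.000, 17.000, 15.000°), disengaged; cmd=(0,0,0) → follower holds at (-9.000, -19.500, -5.000°)
step 3: Δleader=(-17.000, 2.000, -13.000°), disengaged; cmd=(0,0,0) → follower holds at (-9.000, -19.500, -5.000°)
step 4: Δleader=(0.000, 10.000, -20.000°), engaged; cmd=(0.000, 16.000, -30.000°) → follower=(-9.000, -3.500, -35.000°)

-31.000 -31.000 -42.500
-9.000 -19.500 -5.000
-9.000 -19.500 -5.000
-9.000 -19.500 -5.000
-9.000 -3.500 -35.000


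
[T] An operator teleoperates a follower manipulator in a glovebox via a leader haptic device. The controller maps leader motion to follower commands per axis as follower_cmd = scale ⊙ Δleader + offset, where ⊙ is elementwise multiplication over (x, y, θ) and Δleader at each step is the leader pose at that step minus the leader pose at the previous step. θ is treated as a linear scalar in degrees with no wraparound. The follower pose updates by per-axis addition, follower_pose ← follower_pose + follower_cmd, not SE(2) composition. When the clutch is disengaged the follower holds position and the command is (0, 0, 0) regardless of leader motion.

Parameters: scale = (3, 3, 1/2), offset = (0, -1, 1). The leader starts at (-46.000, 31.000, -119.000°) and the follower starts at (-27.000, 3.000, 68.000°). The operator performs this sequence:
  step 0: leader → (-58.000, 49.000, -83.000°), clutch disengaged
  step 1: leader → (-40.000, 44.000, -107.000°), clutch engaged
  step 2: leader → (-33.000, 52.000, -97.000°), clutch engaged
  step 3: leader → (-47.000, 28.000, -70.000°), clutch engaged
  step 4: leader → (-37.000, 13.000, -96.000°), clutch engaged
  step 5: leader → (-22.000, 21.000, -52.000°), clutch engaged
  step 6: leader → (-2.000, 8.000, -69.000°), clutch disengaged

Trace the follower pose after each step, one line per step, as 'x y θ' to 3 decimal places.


step 0: Δleader=(-12.000, 18.000, 36.000°), disengaged; cmd=(0,0,0) → follower holds at (-27.000, 3.000, 68.000°)
step 1: Δleader=(18.000, -5.000, -24.000°), engaged; cmd=(54.000, -16.000, -11.000°) → follower=(27.000, -13.000, 57.000°)
step 2: Δleader=(7.000, 8.000, 10.000°), engaged; cmd=(21.000, 23.000, 6.000°) → follower=(48.000, 10.000, 63.000°)
step 3: Δleader=(-14.000, -24.000, 27.000°), engaged; cmd=(-42.000, -73.000, 14.500°) → follower=(6.000, -63.000, 77.500°)
step 4: Δleader=(10.000, -15.000, -26.000°), engaged; cmd=(30.000, -46.000, -12.000°) → follower=(36.000, -109.000, 65.500°)
step 5: Δleader=(15.000, 8.000, 44.000°), engaged; cmd=(45.000, 23.000, 23.000°) → follower=(81.000, -86.000, 88.500°)
step 6: Δleader=(20.000, -13.000, -17.000°), disengaged; cmd=(0,0,0) → follower holds at (81.000, -86.000, 88.500°)

-27.000 3.000 68.000
27.000 -13.000 57.000
48.000 10.000 63.000
6.000 -63.000 77.500
36.000 -109.000 65.500
81.000 -86.000 88.500
81.000 -86.000 88.500


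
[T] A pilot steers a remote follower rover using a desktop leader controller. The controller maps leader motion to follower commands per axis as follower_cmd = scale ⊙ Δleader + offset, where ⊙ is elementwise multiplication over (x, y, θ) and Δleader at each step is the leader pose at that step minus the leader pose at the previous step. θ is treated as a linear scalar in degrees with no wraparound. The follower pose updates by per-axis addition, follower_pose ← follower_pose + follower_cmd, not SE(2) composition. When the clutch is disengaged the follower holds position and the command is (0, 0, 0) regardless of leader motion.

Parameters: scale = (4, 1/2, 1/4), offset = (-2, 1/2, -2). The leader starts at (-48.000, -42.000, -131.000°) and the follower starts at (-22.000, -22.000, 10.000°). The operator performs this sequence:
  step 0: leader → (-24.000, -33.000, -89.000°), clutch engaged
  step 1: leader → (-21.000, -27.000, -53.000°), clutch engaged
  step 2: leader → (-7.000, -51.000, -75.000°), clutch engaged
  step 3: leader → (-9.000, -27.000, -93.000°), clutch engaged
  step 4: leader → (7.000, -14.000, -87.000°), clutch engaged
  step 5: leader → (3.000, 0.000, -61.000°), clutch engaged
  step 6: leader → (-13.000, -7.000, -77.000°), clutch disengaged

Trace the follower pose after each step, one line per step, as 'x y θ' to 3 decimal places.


step 0: Δleader=(24.000, 9.000, 42.000°), engaged; cmd=(94.000, 5.000, 8.500°) → follower=(72.000, -17.000, 18.500°)
step 1: Δleader=(3.000, 6.000, 36.000°), engaged; cmd=(10.000, 3.500, 7.000°) → follower=(82.000, -13.500, 25.500°)
step 2: Δleader=(14.000, -24.000, -22.000°), engaged; cmd=(54.000, -11.500, -7.500°) → follower=(136.000, -25.000, 18.000°)
step 3: Δleader=(-2.000, 24.000, -18.000°), engaged; cmd=(-10.000, 12.500, -6.500°) → follower=(126.000, -12.500, 11.500°)
step 4: Δleader=(16.000, 13.000, 6.000°), engaged; cmd=(62.000, 7.000, -0.500°) → follower=(188.000, -5.500, 11.000°)
step 5: Δleader=(-4.000, 14.000, 26.000°), engaged; cmd=(-18.000, 7.500, 4.500°) → follower=(170.000, 2.000, 15.500°)
step 6: Δleader=(-16.000, -7.000, -16.000°), disengaged; cmd=(0,0,0) → follower holds at (170.000, 2.000, 15.500°)

72.000 -17.000 18.500
82.000 -13.500 25.500
136.000 -25.000 18.000
126.000 -12.500 11.500
188.000 -5.500 11.000
170.000 2.000 15.500
170.000 2.000 15.500


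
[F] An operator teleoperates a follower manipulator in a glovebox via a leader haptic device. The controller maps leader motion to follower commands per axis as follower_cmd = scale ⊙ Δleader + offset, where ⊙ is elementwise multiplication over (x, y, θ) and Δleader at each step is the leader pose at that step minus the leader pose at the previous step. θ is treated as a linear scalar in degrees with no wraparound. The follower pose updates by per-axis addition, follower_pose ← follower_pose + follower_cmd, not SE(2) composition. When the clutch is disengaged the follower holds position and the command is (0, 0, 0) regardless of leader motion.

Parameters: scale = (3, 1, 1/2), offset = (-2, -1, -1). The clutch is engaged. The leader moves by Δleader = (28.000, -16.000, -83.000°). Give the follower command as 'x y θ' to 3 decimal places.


axis x: 3·28.000 + -2 = 82.000
axis y: 1·-16.000 + -1 = -17.000
axis θ: 1/2·-83.000 + -1 = -42.500

82.000 -17.000 -42.500


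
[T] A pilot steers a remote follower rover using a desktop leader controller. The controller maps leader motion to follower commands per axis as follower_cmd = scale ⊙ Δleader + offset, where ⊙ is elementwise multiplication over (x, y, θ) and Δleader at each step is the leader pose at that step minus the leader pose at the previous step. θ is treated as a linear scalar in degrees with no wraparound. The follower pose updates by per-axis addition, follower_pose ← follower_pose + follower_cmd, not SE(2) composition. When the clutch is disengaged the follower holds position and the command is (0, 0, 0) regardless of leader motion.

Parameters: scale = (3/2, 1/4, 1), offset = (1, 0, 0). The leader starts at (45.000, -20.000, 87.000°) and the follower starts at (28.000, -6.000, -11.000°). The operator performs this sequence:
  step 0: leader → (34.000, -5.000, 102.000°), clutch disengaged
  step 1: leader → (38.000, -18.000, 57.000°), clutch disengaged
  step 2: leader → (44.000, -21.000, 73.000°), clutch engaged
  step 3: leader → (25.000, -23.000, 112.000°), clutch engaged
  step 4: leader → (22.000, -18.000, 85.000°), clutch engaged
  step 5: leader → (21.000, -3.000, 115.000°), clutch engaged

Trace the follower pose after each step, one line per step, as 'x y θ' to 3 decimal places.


28.000 -6.000 -11.000
28.000 -6.000 -11.000
38.000 -6.750 5.000
10.500 -7.250 44.000
7.000 -6.000 17.000
6.500 -2.250 47.000

step 0: Δleader=(-11.000, 15.000, 15.000°), disengaged; cmd=(0,0,0) → follower holds at (28.000, -6.000, -11.000°)
step 1: Δleader=(4.000, -13.000, -45.000°), disengaged; cmd=(0,0,0) → follower holds at (28.000, -6.000, -11.000°)
step 2: Δleader=(6.000, -3.000, 16.000°), engaged; cmd=(10.000, -0.750, 16.000°) → follower=(38.000, -6.750, 5.000°)
step 3: Δleader=(-19.000, -2.000, 39.000°), engaged; cmd=(-27.500, -0.500, 39.000°) → follower=(10.500, -7.250, 44.000°)
step 4: Δleader=(-3.000, 5.000, -27.000°), engaged; cmd=(-3.500, 1.250, -27.000°) → follower=(7.000, -6.000, 17.000°)
step 5: Δleader=(-1.000, 15.000, 30.000°), engaged; cmd=(-0.500, 3.750, 30.000°) → follower=(6.500, -2.250, 47.000°)


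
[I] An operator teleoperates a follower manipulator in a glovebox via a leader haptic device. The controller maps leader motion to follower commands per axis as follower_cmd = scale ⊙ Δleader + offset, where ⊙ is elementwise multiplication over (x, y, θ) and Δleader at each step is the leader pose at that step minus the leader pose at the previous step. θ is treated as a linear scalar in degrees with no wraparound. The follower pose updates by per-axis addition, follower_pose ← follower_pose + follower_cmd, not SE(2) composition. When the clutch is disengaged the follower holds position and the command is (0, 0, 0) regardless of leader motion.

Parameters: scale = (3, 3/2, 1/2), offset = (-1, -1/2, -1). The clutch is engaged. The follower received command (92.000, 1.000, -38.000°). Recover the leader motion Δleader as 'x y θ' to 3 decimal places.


axis x: (92.000 − -1) / (3) = 31.000
axis y: (1.000 − -1/2) / (3/2) = 1.000
axis θ: (-38.000 − -1) / (1/2) = -74.000

31.000 1.000 -74.000
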